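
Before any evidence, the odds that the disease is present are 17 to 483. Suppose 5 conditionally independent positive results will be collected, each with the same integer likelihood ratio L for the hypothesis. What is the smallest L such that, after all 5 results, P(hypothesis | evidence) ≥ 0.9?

4

Prior odds = 17/483.
Target odds = 0.9/0.1 = 9.
Need L⁵ ≥ 9 ÷ (17/483) = 4347/17.
3⁵ = 243 < 4347/17 ≤ 1024 = 4⁵, so L = 4.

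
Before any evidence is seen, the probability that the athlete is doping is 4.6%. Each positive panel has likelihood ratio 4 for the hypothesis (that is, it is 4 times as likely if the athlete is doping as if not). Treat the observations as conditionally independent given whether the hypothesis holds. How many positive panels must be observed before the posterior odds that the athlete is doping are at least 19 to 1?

5

Prior odds = 0.046/0.954 = 23/477.
Likelihood ratio per positive panel = 4.
Target odds = 19.
Need (23/477) × 4ⁿ ≥ 19, i.e. 4ⁿ ≥ 9063/23.
4⁴ = 256 falls short of 9063/23 but 4⁵ = 1024 reaches it, so n = 5.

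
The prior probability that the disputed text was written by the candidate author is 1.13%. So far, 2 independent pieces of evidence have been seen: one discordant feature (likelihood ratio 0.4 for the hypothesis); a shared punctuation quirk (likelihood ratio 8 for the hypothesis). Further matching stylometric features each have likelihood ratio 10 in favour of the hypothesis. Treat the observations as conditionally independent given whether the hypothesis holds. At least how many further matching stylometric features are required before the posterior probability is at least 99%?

Prior odds = 0.0113/0.9887 = 113/9887.
Combined Bayes factor of the evidence already in hand = 0.4 × 8 = 3.2.
Odds after that evidence = (113/9887) × 3.2 = 1808/49435.
Target odds = 0.99/0.01 = 99.
Need 10ⁿ ≥ 99 ÷ (1808/49435) = 4894065/1808.
10³ = 1000 falls short of 4894065/1808 but 10⁴ = 10000 reaches it, so n = 4.

4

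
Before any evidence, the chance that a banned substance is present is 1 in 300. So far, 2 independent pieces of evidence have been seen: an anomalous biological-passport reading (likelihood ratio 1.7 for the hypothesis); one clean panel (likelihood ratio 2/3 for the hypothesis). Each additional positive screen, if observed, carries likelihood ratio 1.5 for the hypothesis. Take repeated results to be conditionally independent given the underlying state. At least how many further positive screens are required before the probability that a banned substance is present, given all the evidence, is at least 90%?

20

Prior odds = (1/300)/(299/300) = 1/299.
Combined Bayes factor of the evidence already in hand = 1.7 × (2/3) = 17/15.
Odds after that evidence = (1/299) × 17/15 = 17/4485.
Target odds = 0.9/0.1 = 9.
Need 1.5ⁿ ≥ 9 ÷ (17/4485) = 40365/17.
1.5¹⁹ ≈2216.84 falls short of 40365/17 but 1.5²⁰ ≈3325.26 reaches it, so n = 20.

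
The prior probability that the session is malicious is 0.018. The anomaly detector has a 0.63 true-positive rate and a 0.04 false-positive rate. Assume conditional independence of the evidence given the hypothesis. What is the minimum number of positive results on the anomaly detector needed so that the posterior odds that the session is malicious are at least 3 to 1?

Prior odds = 0.018/0.982 = 9/491.
Likelihood ratio of a positive result = 0.63/0.04 = 15.75.
Target odds = 3.
Require 15.75ⁿ ≥ 3 ÷ (9/491) = 491/3.
15.75¹ = 15.75 falls short of 491/3 but 15.75² = 248.0625 reaches it, so n = 2.

2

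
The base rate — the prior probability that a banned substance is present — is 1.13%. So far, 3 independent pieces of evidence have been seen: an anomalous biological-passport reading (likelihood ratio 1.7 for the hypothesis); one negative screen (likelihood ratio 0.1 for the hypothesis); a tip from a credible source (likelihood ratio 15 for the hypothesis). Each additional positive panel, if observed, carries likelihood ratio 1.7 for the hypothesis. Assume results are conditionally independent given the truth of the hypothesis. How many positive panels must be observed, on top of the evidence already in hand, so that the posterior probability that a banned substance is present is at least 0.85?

10

Prior odds = 0.0113/0.9887 = 113/9887.
Combined Bayes factor of the evidence already in hand = 1.7 × 0.1 × 15 = 2.55.
Odds after that evidence = (113/9887) × 2.55 = 5763/197740.
Target odds = 0.85/0.15 = 17/3.
Need 1.7ⁿ ≥ 17/3 ÷ (5763/197740) = 197740/1017.
1.7⁹ ≈118.588 falls short of 197740/1017 but 1.7¹⁰ ≈201.599 reaches it, so n = 10.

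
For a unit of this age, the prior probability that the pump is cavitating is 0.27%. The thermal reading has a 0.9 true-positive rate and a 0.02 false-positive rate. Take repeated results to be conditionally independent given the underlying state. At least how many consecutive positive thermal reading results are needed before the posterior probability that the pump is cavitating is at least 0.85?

3

Prior odds = 0.0027/0.9973 = 27/9973.
Likelihood ratio of a positive result = 0.9/0.02 = 45.
Target posterior odds = 0.85/0.15 = 17/3.
Need (27/9973) × 45ⁿ ≥ 17/3, i.e. 45ⁿ ≥ 169541/81.
45² = 2025 falls short of 169541/81 but 45³ = 91125 reaches it, so n = 3.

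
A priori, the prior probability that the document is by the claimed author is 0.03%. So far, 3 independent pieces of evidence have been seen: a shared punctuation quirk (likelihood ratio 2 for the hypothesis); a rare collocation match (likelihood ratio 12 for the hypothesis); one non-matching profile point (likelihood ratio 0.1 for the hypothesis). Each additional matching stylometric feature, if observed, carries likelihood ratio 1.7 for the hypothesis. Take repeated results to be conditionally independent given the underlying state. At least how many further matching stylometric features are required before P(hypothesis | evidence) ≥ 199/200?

Prior odds = 0.0003/0.9997 = 3/9997.
Combined Bayes factor of the evidence already in hand = 2 × 12 × 0.1 = 2.4.
Odds after that evidence = (3/9997) × 2.4 = 36/49985.
Target odds = 0.995/0.005 = 199.
Need 1.7ⁿ ≥ 199 ÷ (36/49985) = 9947015/36.
1.7²³ ≈199676 falls short of 9947015/36 but 1.7²⁴ ≈339449 reaches it, so n = 24.

24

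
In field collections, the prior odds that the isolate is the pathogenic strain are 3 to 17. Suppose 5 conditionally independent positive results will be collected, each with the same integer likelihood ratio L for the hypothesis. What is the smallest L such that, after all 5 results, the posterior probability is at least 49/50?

Prior odds = 3/17.
Target odds = 0.98/0.02 = 49.
Need L⁵ ≥ 49 ÷ (3/17) = 833/3.
3⁵ = 243 < 833/3 ≤ 1024 = 4⁵, so L = 4.

4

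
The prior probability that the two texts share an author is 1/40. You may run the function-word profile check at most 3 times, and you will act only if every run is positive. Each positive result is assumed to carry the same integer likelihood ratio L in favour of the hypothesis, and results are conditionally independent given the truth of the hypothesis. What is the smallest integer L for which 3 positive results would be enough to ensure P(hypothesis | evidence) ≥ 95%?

10

Prior odds = 0.025/0.975 = 1/39.
Target odds = 0.95/0.05 = 19.
Need L³ ≥ 19 ÷ (1/39) = 741.
9³ = 729 < 741 ≤ 1000 = 10³, so L = 10.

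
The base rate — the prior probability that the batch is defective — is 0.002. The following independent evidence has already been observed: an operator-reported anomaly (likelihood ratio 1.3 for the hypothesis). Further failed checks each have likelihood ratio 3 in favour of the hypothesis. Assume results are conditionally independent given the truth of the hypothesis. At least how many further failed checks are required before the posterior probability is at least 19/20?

9

Prior odds = 0.002/0.998 = 1/499.
Bayes factor of the evidence already in hand = 1.3.
Odds after that evidence = (1/499) × 1.3 = 13/4990.
Target odds = 0.95/0.05 = 19.
Need 3ⁿ ≥ 19 ÷ (13/4990) = 94810/13.
3⁸ = 6561 falls short of 94810/13 but 3⁹ = 19683 reaches it, so n = 9.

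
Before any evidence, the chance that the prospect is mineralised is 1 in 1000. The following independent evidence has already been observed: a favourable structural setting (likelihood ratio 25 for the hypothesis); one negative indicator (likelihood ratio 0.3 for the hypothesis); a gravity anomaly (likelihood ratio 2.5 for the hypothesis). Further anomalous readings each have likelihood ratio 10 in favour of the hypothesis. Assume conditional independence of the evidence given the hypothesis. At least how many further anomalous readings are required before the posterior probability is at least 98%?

4

Prior odds = 0.001/0.999 = 1/999.
Combined Bayes factor of the evidence already in hand = 25 × 0.3 × 2.5 = 18.75.
Odds after that evidence = (1/999) × 18.75 = 25/1332.
Target odds = 0.98/0.02 = 49.
Need 10ⁿ ≥ 49 ÷ (25/1332) = 2610.72.
10³ = 1000 falls short of 2610.72 but 10⁴ = 10000 reaches it, so n = 4.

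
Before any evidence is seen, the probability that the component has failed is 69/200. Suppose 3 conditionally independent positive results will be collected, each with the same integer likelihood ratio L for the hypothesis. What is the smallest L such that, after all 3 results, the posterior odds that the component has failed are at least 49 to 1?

5

Prior odds = 0.345/0.655 = 69/131.
Target odds = 49.
Need L³ ≥ 49 ÷ (69/131) = 6419/69.
4³ = 64 < 6419/69 ≤ 125 = 5³, so L = 5.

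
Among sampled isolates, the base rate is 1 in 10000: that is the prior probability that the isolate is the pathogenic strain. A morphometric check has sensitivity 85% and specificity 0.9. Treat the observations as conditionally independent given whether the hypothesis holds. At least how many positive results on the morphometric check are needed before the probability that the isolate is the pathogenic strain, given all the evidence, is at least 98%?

Prior odds: 0.0001 ÷ 0.9999 = 1/9999.
False-positive rate = 1 − 0.9 = 0.1; likelihood ratio of a positive = 0.85/0.1 = 8.5.
Target posterior odds = 0.98/0.02 = 49.
Require 8.5ⁿ ≥ 49 ÷ (1/9999) = 489951.
8.5⁶ = 24137569/64 falls short of 489951 but 8.5⁷ = 410338673/128 reaches it, so n = 7.

7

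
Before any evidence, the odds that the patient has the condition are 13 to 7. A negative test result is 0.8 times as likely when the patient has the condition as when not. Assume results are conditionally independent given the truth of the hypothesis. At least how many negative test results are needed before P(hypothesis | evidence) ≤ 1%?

Prior odds = 13/7.
Likelihood ratio per negative test result = 0.8.
Target posterior odds = 0.01/0.99 = 1/99.
Require 0.8ⁿ ≤ 1/99 ÷ (13/7) = 7/1287.
0.8²³ ≈0.00590296 is still above 7/1287 but 0.8²⁴ ≈0.00472237 is at or below it, so n = 24.

24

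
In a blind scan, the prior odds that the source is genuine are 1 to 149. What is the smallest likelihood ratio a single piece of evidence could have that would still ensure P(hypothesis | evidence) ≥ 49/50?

7301

Prior odds = 1/149.
Target odds = 0.98/0.02 = 49.
Required Bayes factor = 49 ÷ (1/149) = 7301.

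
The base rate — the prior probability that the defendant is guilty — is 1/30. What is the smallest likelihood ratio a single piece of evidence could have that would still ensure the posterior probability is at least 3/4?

Prior odds = (1/30)/(29/30) = 1/29.
Target odds = 0.75/0.25 = 3.
Required Bayes factor = 3 ÷ (1/29) = 87.

87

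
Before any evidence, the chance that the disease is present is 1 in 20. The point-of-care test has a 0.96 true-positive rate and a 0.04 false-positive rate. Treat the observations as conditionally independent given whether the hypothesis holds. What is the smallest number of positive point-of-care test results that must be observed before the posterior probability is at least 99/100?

Prior odds = 0.05/0.95 = 1/19.
Likelihood ratio of a positive result = 0.96/0.04 = 24.
Target odds: 0.99 ÷ 0.01 = 99.
Need (1/19) × 24ⁿ ≥ 99, i.e. 24ⁿ ≥ 1881.
24² = 576 falls short of 1881 but 24³ = 13824 reaches it, so n = 3.

3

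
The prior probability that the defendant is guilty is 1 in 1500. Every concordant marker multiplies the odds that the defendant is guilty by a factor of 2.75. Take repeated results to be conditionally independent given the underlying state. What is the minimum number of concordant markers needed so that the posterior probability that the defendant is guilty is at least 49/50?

12

Prior odds = (1/1500)/(1499/1500) = 1/1499.
Likelihood ratio per concordant marker = 2.75.
Target odds: 0.98 ÷ 0.02 = 49.
Require 2.75ⁿ ≥ 49 ÷ (1/1499) = 73451.
2.75¹¹ ≈68023.6 falls short of 73451 but 2.75¹² ≈187065 reaches it, so n = 12.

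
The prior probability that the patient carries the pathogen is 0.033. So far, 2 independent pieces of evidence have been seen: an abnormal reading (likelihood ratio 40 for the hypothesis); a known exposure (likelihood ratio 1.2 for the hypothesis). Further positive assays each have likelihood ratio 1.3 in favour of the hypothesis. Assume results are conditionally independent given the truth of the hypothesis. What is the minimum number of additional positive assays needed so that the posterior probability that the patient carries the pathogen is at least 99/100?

Prior odds = 0.033/0.967 = 33/967.
Combined Bayes factor of the evidence already in hand = 40 × 1.2 = 48.
Odds after that evidence = (33/967) × 48 = 1584/967.
Target odds = 0.99/0.01 = 99.
Need 1.3ⁿ ≥ 99 ÷ (1584/967) = 60.4375.
1.3¹⁵ ≈51.1859 falls short of 60.4375 but 1.3¹⁶ ≈66.5417 reaches it, so n = 16.

16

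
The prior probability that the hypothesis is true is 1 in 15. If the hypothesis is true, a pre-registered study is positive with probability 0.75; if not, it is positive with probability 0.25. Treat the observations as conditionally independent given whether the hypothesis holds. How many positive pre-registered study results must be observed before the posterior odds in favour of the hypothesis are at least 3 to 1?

4

Prior odds: (1/15) ÷ (14/15) = 1/14.
Likelihood ratio of a positive = 0.75/0.25 = 3.
Target odds = 3.
Require 3ⁿ ≥ 3 ÷ (1/14) = 42.
3³ = 27 falls short of 42 but 3⁴ = 81 reaches it, so n = 4.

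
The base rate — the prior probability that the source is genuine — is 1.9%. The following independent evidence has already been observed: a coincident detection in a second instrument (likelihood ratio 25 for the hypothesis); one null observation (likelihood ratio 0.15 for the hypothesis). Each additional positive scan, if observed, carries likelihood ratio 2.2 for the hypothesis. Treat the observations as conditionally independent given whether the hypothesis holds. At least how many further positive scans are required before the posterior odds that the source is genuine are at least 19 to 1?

Prior odds = 0.019/0.981 = 19/981.
Combined Bayes factor of the evidence already in hand = 25 × 0.15 = 3.75.
Odds after that evidence = (19/981) × 3.75 = 95/1308.
Target odds = 19.
Need 2.2ⁿ ≥ 19 ÷ (95/1308) = 261.6.
2.2⁷ = 19487171/78125 falls short of 261.6 but 2.2⁸ = 214358881/390625 reaches it, so n = 8.

8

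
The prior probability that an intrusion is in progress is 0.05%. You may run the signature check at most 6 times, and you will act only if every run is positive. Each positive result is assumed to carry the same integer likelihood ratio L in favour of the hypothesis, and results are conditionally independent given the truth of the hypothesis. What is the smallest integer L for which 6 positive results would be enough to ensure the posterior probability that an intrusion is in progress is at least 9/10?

6

Prior odds = 0.0005/0.9995 = 1/1999.
Target odds = 0.9/0.1 = 9.
Need L⁶ ≥ 9 ÷ (1/1999) = 17991.
5⁶ = 15625 < 17991 ≤ 46656 = 6⁶, so L = 6.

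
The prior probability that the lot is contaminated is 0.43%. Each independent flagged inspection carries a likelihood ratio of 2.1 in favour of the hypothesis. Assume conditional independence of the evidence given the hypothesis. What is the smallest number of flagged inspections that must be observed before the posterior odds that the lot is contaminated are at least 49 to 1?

Prior odds = 0.0043/0.9957 = 43/9957.
Likelihood ratio per flagged inspection = 2.1.
Target odds = 49.
Require 2.1ⁿ ≥ 49 ÷ (43/9957) = 487893/43.
2.1¹² ≈7355.83 falls short of 487893/43 but 2.1¹³ ≈15447.2 reaches it, so n = 13.

13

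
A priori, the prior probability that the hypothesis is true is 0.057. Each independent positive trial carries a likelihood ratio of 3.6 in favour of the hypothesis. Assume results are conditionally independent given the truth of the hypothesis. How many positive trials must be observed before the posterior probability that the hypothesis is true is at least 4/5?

4

Prior odds: 0.057 ÷ 0.943 = 57/943.
Likelihood ratio per positive trial = 3.6.
Target posterior odds = 0.8/0.2 = 4.
Require 3.6ⁿ ≥ 4 ÷ (57/943) = 3772/57.
3.6³ = 46.656 falls short of 3772/57 but 3.6⁴ = 167.9616 reaches it, so n = 4.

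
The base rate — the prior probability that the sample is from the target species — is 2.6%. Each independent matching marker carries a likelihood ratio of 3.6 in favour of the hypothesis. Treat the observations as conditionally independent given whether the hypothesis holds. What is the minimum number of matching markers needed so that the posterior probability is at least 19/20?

Prior odds: 0.026 ÷ 0.974 = 13/487.
Likelihood ratio per matching marker = 3.6.
Target posterior odds = 0.95/0.05 = 19.
Need (13/487) × 3.6ⁿ ≥ 19, i.e. 3.6ⁿ ≥ 9253/13.
3.6⁵ = 604.66176 falls short of 9253/13 but 3.6⁶ = 34012224/15625 reaches it, so n = 6.

6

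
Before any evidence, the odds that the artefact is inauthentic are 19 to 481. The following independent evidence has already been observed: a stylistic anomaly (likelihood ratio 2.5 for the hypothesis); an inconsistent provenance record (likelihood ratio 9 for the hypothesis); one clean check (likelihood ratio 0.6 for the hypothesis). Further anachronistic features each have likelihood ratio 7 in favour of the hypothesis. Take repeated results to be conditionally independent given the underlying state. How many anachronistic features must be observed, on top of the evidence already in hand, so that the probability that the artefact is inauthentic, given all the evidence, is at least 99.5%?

4

Prior odds = 19/481.
Combined Bayes factor of the evidence already in hand = 2.5 × 9 × 0.6 = 13.5.
Odds after that evidence = (19/481) × 13.5 = 513/962.
Target odds = 0.995/0.005 = 199.
Need 7ⁿ ≥ 199 ÷ (513/962) = 191438/513.
7³ = 343 falls short of 191438/513 but 7⁴ = 2401 reaches it, so n = 4.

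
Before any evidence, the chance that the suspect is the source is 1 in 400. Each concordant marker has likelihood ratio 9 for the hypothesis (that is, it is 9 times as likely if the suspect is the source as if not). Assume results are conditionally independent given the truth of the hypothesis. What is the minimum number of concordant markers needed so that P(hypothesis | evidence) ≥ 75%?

Prior odds = 0.0025/0.9975 = 1/399.
Likelihood ratio per concordant marker = 9.
Target posterior odds = 0.75/0.25 = 3.
Need (1/399) × 9ⁿ ≥ 3, i.e. 9ⁿ ≥ 1197.
9³ = 729 falls short of 1197 but 9⁴ = 6561 reaches it, so n = 4.

4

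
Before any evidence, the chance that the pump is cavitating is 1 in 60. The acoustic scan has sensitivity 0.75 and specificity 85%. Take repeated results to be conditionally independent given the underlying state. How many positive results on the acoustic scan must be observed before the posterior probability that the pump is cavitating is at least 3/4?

4

Prior odds: (1/60) ÷ (59/60) = 1/59.
False-positive rate = 1 − 0.85 = 0.15; likelihood ratio of a positive = 0.75/0.15 = 5.
Target odds: 0.75 ÷ 0.25 = 3.
Require 5ⁿ ≥ 3 ÷ (1/59) = 177.
5³ = 125 falls short of 177 but 5⁴ = 625 reaches it, so n = 4.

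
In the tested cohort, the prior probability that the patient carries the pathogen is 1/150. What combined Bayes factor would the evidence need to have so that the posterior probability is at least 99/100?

Prior odds = (1/150)/(149/150) = 1/149.
Target odds = 0.99/0.01 = 99.
Required Bayes factor = 99 ÷ (1/149) = 14751.

14751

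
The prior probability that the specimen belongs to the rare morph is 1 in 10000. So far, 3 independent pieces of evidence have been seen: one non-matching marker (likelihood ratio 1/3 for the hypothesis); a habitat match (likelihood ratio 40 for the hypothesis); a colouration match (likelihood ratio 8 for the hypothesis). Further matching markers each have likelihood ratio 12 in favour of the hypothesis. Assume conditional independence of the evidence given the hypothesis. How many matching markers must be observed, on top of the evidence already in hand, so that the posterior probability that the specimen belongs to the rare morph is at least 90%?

Prior odds = 0.0001/0.9999 = 1/9999.
Combined Bayes factor of the evidence already in hand = (1/3) × 40 × 8 = 320/3.
Odds after that evidence = (1/9999) × 320/3 = 320/29997.
Target odds = 0.9/0.1 = 9.
Need 12ⁿ ≥ 9 ÷ (320/29997) = 843.665625.
12² = 144 falls short of 843.665625 but 12³ = 1728 reaches it, so n = 3.

3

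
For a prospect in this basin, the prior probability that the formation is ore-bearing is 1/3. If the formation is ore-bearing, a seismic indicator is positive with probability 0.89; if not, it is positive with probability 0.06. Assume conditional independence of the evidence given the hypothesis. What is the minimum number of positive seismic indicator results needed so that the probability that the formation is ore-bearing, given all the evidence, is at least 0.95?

2

Prior odds = (1/3)/(2/3) = 0.5.
Likelihood ratio of a positive = 0.89/0.06 = 89/6.
Target posterior odds = 0.95/0.05 = 19.
Need 0.5 × (89/6)ⁿ ≥ 19, i.e. (89/6)ⁿ ≥ 38.
(89/6)¹ = 89/6 falls short of 38 but (89/6)² = 7921/36 reaches it, so n = 2.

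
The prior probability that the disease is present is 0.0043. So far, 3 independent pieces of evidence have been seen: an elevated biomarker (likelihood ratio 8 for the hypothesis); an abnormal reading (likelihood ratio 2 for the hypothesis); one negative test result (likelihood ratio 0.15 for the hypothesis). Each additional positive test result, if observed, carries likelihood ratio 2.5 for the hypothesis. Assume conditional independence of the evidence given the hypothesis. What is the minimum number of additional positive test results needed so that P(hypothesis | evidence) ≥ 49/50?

10

Prior odds = 0.0043/0.9957 = 43/9957.
Combined Bayes factor of the evidence already in hand = 8 × 2 × 0.15 = 2.4.
Odds after that evidence = (43/9957) × 2.4 = 172/16595.
Target odds = 0.98/0.02 = 49.
Need 2.5ⁿ ≥ 49 ÷ (172/16595) = 813155/172.
2.5⁹ = 1953125/512 falls short of 813155/172 but 2.5¹⁰ = 9765625/1024 reaches it, so n = 10.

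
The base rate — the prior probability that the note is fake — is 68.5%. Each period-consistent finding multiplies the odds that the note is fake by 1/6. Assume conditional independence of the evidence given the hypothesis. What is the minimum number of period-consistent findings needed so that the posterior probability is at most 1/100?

3

Prior odds: 0.685 ÷ 0.315 = 137/63.
Likelihood ratio per period-consistent finding = 1/6.
Target odds: 0.01 ÷ 0.99 = 1/99.
Need (137/63) × (1/6)ⁿ ≤ 1/99, i.e. (1/6)ⁿ ≤ 7/1507.
(1/6)² = 1/36 is still above 7/1507 but (1/6)³ = 1/216 is at or below it, so n = 3.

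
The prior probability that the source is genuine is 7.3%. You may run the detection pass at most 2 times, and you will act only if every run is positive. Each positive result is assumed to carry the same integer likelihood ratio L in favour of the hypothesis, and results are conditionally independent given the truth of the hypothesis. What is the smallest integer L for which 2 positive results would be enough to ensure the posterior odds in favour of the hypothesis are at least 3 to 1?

7

Prior odds = 0.073/0.927 = 73/927.
Target odds = 3.
Need L² ≥ 3 ÷ (73/927) = 2781/73.
6² = 36 < 2781/73 ≤ 49 = 7², so L = 7.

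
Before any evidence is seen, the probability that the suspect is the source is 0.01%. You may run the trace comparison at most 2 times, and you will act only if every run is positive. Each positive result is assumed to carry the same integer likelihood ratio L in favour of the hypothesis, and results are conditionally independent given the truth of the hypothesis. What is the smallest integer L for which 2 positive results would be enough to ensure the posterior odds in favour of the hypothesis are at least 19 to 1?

Prior odds = 0.0001/0.9999 = 1/9999.
Target odds = 19.
Need L² ≥ 19 ÷ (1/9999) = 189981.
435² = 189225 < 189981 ≤ 190096 = 436², so L = 436.

436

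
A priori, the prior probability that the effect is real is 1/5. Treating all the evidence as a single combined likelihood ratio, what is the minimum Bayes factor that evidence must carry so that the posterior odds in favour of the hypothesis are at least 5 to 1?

20

Prior odds = 0.2/0.8 = 0.25.
Target odds = 5.
Required Bayes factor = 5 ÷ 0.25 = 20.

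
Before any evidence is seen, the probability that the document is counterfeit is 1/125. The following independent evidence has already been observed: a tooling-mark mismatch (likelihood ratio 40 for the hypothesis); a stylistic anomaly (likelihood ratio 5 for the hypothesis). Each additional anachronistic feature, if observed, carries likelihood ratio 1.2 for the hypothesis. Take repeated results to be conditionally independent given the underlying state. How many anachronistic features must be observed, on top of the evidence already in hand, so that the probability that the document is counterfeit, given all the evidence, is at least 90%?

Prior odds = 0.008/0.992 = 1/124.
Combined Bayes factor of the evidence already in hand = 40 × 5 = 200.
Odds after that evidence = (1/124) × 200 = 50/31.
Target odds = 0.9/0.1 = 9.
Need 1.2ⁿ ≥ 9 ÷ (50/31) = 5.58.
1.2⁹ = 10077696/1953125 falls short of 5.58 but 1.2¹⁰ = 60466176/9765625 reaches it, so n = 10.

10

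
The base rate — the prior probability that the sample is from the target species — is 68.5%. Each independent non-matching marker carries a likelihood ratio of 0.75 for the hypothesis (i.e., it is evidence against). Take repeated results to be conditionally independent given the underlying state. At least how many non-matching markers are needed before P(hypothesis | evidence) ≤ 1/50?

17

Prior odds = 0.685/0.315 = 137/63.
Likelihood ratio per non-matching marker = 0.75.
Target posterior odds = 0.02/0.98 = 1/49.
Need (137/63) × 0.75ⁿ ≤ 1/49, i.e. 0.75ⁿ ≤ 9/959.
0.75¹⁶ ≈0.0100226 is still above 9/959 but 0.75¹⁷ ≈0.00751695 is at or below it, so n = 17.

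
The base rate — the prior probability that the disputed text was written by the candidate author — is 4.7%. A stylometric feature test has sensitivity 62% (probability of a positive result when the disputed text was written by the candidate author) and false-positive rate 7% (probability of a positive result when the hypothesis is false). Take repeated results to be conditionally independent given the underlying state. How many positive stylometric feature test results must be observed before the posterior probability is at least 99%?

Prior odds: 0.047 ÷ 0.953 = 47/953.
Likelihood ratio of a positive result = 0.62/0.07 = 62/7.
Target odds: 0.99 ÷ 0.01 = 99.
Require (62/7)ⁿ ≥ 99 ÷ (47/953) = 94347/47.
(62/7)³ = 238328/343 falls short of 94347/47 but (62/7)⁴ = 14776336/2401 reaches it, so n = 4.

4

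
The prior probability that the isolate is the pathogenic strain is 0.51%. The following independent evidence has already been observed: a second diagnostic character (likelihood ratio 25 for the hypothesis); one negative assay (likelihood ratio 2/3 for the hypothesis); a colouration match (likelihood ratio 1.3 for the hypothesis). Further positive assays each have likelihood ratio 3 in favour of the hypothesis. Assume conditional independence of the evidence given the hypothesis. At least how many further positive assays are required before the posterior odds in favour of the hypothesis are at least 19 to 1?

5

Prior odds = 0.0051/0.9949 = 51/9949.
Combined Bayes factor of the evidence already in hand = 25 × (2/3) × 1.3 = 65/3.
Odds after that evidence = (51/9949) × 65/3 = 1105/9949.
Target odds = 19.
Need 3ⁿ ≥ 19 ÷ (1105/9949) = 189031/1105.
3⁴ = 81 falls short of 189031/1105 but 3⁵ = 243 reaches it, so n = 5.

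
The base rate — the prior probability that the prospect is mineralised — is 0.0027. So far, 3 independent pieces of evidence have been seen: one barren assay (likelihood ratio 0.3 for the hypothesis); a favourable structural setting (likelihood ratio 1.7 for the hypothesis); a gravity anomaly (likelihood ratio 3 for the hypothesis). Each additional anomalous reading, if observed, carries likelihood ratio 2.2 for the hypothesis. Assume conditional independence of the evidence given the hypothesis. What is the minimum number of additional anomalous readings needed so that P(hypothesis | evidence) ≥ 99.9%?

Prior odds = 0.0027/0.9973 = 27/9973.
Combined Bayes factor of the evidence already in hand = 0.3 × 1.7 × 3 = 1.53.
Odds after that evidence = (27/9973) × 1.53 = 4131/997300.
Target odds = 0.999/0.001 = 999.
Need 2.2ⁿ ≥ 999 ÷ (4131/997300) = 36900100/153.
2.2¹⁵ ≈136880 falls short of 36900100/153 but 2.2¹⁶ ≈301136 reaches it, so n = 16.

16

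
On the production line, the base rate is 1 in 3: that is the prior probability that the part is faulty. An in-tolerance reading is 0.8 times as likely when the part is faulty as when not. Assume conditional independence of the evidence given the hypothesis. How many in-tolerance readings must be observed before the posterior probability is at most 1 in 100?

Prior odds: (1/3) ÷ (2/3) = 0.5.
Likelihood ratio per in-tolerance reading = 0.8.
Target posterior odds = 0.01/0.99 = 1/99.
Need 0.5 × 0.8ⁿ ≤ 1/99, i.e. 0.8ⁿ ≤ 2/99.
0.8¹⁷ ≈0.022518 is still above 2/99 but 0.8¹⁸ ≈0.0180144 is at or below it, so n = 18.

18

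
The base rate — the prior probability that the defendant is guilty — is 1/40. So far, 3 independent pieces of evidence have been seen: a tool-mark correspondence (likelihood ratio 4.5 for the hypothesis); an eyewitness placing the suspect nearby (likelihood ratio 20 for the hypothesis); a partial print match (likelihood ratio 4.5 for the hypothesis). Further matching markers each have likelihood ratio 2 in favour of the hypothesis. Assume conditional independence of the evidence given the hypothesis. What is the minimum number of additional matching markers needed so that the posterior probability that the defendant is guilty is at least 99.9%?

Prior odds = 0.025/0.975 = 1/39.
Combined Bayes factor of the evidence already in hand = 4.5 × 20 × 4.5 = 405.
Odds after that evidence = (1/39) × 405 = 135/13.
Target odds = 0.999/0.001 = 999.
Need 2ⁿ ≥ 999 ÷ (135/13) = 96.2.
2⁶ = 64 falls short of 96.2 but 2⁷ = 128 reaches it, so n = 7.

7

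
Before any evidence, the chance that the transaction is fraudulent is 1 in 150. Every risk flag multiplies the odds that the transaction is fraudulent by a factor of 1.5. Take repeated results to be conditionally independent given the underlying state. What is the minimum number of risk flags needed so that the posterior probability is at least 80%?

16

Prior odds = (1/150)/(149/150) = 1/149.
Likelihood ratio per risk flag = 1.5.
Target odds: 0.8 ÷ 0.2 = 4.
Need (1/149) × 1.5ⁿ ≥ 4, i.e. 1.5ⁿ ≥ 596.
1.5¹⁵ = 14348907/32768 falls short of 596 but 1.5¹⁶ = 43046721/65536 reaches it, so n = 16.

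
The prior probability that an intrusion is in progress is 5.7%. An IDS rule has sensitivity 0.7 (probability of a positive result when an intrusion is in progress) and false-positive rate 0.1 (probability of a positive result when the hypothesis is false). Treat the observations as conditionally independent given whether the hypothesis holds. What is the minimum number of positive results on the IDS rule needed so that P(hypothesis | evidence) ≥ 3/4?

3

Prior odds = 0.057/0.943 = 57/943.
Likelihood ratio of a positive result = 0.7/0.1 = 7.
Target odds: 0.75 ÷ 0.25 = 3.
Require 7ⁿ ≥ 3 ÷ (57/943) = 943/19.
7² = 49 falls short of 943/19 but 7³ = 343 reaches it, so n = 3.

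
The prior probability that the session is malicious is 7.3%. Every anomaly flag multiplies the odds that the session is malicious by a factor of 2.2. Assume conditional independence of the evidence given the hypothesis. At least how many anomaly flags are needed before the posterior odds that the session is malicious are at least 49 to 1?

Prior odds: 0.073 ÷ 0.927 = 73/927.
Likelihood ratio per anomaly flag = 2.2.
Target odds = 49.
Require 2.2ⁿ ≥ 49 ÷ (73/927) = 45423/73.
2.2⁸ = 214358881/390625 falls short of 45423/73 but 2.2⁹ ≈1207.27 reaches it, so n = 9.

9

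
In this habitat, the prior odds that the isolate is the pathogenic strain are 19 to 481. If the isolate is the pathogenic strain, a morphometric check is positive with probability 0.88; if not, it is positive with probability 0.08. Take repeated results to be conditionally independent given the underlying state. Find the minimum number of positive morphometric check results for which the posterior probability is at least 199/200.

4

Prior odds = 19/481.
Likelihood ratio of a positive = 0.88/0.08 = 11.
Target odds: 0.995 ÷ 0.005 = 199.
Need (19/481) × 11ⁿ ≥ 199, i.e. 11ⁿ ≥ 95719/19.
11³ = 1331 falls short of 95719/19 but 11⁴ = 14641 reaches it, so n = 4.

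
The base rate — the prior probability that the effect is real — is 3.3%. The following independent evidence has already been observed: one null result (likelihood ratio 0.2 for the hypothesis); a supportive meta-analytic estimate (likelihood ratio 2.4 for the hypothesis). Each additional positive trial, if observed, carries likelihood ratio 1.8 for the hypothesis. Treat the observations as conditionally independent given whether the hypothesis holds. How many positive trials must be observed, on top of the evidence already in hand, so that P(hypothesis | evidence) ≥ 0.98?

Prior odds = 0.033/0.967 = 33/967.
Combined Bayes factor of the evidence already in hand = 0.2 × 2.4 = 0.48.
Odds after that evidence = (33/967) × 0.48 = 396/24175.
Target odds = 0.98/0.02 = 49.
Need 1.8ⁿ ≥ 49 ÷ (396/24175) = 1184575/396.
1.8¹³ ≈2082.3 falls short of 1184575/396 but 1.8¹⁴ ≈3748.13 reaches it, so n = 14.

14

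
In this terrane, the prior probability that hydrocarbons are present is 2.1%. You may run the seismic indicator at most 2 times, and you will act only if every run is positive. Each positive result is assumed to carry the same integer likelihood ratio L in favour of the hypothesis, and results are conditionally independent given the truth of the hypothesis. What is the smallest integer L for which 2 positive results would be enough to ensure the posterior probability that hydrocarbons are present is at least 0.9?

Prior odds = 0.021/0.979 = 21/979.
Target odds = 0.9/0.1 = 9.
Need L² ≥ 9 ÷ (21/979) = 2937/7.
20² = 400 < 2937/7 ≤ 441 = 21², so L = 21.

21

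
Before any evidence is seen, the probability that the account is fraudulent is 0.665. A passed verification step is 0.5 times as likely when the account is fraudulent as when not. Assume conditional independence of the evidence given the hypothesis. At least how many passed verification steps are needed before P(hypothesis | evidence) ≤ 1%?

8

Prior odds = 0.665/0.335 = 133/67.
Likelihood ratio per passed verification step = 0.5.
Target posterior odds = 0.01/0.99 = 1/99.
Need (133/67) × 0.5ⁿ ≤ 1/99, i.e. 0.5ⁿ ≤ 67/13167.
0.5⁷ = 0.0078125 is still above 67/13167 but 0.5⁸ = 0.00390625 is at or below it, so n = 8.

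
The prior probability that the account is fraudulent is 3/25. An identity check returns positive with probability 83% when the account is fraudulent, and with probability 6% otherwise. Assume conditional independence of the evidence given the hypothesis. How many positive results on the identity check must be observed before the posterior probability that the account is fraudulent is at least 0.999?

4

Prior odds = 0.12/0.88 = 3/22.
Likelihood ratio of a positive result = 0.83/0.06 = 83/6.
Target odds: 0.999 ÷ 0.001 = 999.
Need (3/22) × (83/6)ⁿ ≥ 999, i.e. (83/6)ⁿ ≥ 7326.
(83/6)³ = 571787/216 falls short of 7326 but (83/6)⁴ = 47458321/1296 reaches it, so n = 4.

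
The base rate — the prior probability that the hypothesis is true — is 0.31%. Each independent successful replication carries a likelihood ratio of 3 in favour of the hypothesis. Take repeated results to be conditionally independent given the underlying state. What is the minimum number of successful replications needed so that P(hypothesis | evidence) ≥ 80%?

7

Prior odds = 0.0031/0.9969 = 31/9969.
Likelihood ratio per successful replication = 3.
Target odds: 0.8 ÷ 0.2 = 4.
Need (31/9969) × 3ⁿ ≥ 4, i.e. 3ⁿ ≥ 39876/31.
3⁶ = 729 falls short of 39876/31 but 3⁷ = 2187 reaches it, so n = 7.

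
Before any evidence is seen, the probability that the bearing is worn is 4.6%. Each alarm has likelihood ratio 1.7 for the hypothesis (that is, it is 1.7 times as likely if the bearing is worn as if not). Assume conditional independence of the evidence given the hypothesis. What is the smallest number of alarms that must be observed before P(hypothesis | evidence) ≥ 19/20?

Prior odds: 0.046 ÷ 0.954 = 23/477.
Likelihood ratio per alarm = 1.7.
Target posterior odds = 0.95/0.05 = 19.
Need (23/477) × 1.7ⁿ ≥ 19, i.e. 1.7ⁿ ≥ 9063/23.
1.7¹¹ ≈342.719 falls short of 9063/23 but 1.7¹² ≈582.622 reaches it, so n = 12.

12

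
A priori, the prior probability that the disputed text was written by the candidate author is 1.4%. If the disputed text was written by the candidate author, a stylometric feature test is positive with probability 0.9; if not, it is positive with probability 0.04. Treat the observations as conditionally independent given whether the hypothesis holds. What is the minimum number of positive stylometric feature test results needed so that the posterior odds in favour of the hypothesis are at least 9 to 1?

3

Prior odds = 0.014/0.986 = 7/493.
Likelihood ratio of a positive = 0.9/0.04 = 22.5.
Target odds = 9.
Need (7/493) × 22.5ⁿ ≥ 9, i.e. 22.5ⁿ ≥ 4437/7.
22.5² = 506.25 falls short of 4437/7 but 22.5³ = 11390.625 reaches it, so n = 3.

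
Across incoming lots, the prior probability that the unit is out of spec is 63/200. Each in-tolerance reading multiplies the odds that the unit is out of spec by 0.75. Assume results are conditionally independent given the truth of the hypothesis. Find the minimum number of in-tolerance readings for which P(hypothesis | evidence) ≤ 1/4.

Prior odds = 0.315/0.685 = 63/137.
Likelihood ratio per in-tolerance reading = 0.75.
Target odds: 0.25 ÷ 0.75 = 1/3.
Need (63/137) × 0.75ⁿ ≤ 1/3, i.e. 0.75ⁿ ≤ 137/189.
0.75¹ = 0.75 is still above 137/189 but 0.75² = 0.5625 is at or below it, so n = 2.

2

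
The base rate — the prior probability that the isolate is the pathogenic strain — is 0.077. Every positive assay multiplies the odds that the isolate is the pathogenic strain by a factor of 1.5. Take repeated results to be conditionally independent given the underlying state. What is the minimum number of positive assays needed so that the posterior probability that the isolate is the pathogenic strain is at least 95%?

14

Prior odds: 0.077 ÷ 0.923 = 77/923.
Likelihood ratio per positive assay = 1.5.
Target posterior odds = 0.95/0.05 = 19.
Need (77/923) × 1.5ⁿ ≥ 19, i.e. 1.5ⁿ ≥ 17537/77.
1.5¹³ = 1594323/8192 falls short of 17537/77 but 1.5¹⁴ = 4782969/16384 reaches it, so n = 14.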